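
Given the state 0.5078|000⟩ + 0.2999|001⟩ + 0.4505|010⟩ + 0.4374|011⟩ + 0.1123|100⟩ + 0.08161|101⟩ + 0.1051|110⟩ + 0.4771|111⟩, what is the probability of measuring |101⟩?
0.00666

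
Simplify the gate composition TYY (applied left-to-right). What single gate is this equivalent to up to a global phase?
T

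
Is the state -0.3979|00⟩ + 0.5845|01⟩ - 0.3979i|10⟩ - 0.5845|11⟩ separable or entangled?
Entangled

Writing the state as a|00⟩ + b|01⟩ + c|10⟩ + d|11⟩, it is a product state iff ad − bc = 0.
Here (a, b, c, d) = (-0.3979, 0.5845, -0.3979i, -0.5845): ad − bc = (-0.3979)(-0.5845) − (0.5845)(-0.3979i) = (0.2326 + 0.2326i) ≠ 0, so the state is entangled.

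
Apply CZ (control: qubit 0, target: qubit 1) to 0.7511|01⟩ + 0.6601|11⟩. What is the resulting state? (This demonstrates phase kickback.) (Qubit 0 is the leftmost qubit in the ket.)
0.7511|01⟩ - 0.6601|11⟩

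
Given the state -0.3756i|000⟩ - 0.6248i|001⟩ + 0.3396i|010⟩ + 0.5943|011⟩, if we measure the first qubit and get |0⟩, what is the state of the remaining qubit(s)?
-0.3756i|00⟩ - 0.6248i|01⟩ + 0.3396i|10⟩ + 0.5943|11⟩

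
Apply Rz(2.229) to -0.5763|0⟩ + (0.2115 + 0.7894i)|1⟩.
(-0.2539 + 0.5173i)|0⟩ + (-0.6154 + 0.5377i)|1⟩

Rz(2.229) = [[e^(−iθ/2), 0], [0, e^(iθ/2)]] with e^(±iθ/2) = cos(θ/2) ± i·sin(θ/2); θ = 2.229, cos(θ/2) ≈ 0.440626, sin(θ/2) ≈ 0.897691.
With a = amp(|0⟩) = -0.5763 and b = amp(|1⟩) = (0.2115 + 0.7894i):
new amp(|0⟩) = (0.440626 - 0.897691i)·a = (-0.2539 + 0.5173i)
new amp(|1⟩) = (0.440626 + 0.897691i)·b = (-0.6154 + 0.5377i)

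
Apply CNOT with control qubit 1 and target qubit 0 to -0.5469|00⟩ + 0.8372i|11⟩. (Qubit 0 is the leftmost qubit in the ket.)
-0.5469|00⟩ + 0.8372i|01⟩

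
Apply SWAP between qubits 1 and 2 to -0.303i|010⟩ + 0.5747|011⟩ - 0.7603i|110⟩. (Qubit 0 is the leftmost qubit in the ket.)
-0.303i|001⟩ + 0.5747|011⟩ - 0.7603i|101⟩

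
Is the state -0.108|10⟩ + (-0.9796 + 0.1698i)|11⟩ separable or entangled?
Separable

Writing the state as a|00⟩ + b|01⟩ + c|10⟩ + d|11⟩, it is a product state iff ad − bc = 0.
Here (a, b, c, d) = (0, 0, -0.108, (-0.9796 + 0.1698i)): ad − bc = (0)(-0.9796 + 0.1698i) − (0)(-0.108) = 0, so the state is separable.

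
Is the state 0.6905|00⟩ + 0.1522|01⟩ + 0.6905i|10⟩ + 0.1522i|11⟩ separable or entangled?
Separable

Writing the state as a|00⟩ + b|01⟩ + c|10⟩ + d|11⟩, it is a product state iff ad − bc = 0.
Here (a, b, c, d) = (0.6905, 0.1522, 0.6905i, 0.1522i): ad − bc = (0.6905)(0.1522i) − (0.1522)(0.6905i) = 0, so the state is separable.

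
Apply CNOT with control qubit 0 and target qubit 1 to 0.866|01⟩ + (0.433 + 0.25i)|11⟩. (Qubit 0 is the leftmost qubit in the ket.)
0.866|01⟩ + (0.433 + 0.25i)|10⟩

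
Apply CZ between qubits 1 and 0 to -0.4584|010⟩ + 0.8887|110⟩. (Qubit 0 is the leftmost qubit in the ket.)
-0.4584|010⟩ - 0.8887|110⟩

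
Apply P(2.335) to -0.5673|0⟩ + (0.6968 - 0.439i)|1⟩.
-0.5673|0⟩ + (-0.1652 + 0.8068i)|1⟩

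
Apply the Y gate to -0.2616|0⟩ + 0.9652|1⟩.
-0.9652i|0⟩ - 0.2616i|1⟩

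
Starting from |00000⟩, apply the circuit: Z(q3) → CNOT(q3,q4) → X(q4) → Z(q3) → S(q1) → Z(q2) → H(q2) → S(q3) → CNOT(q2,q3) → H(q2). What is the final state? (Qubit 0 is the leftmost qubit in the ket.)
1/2|00001⟩ + 1/2|00011⟩ + 1/2|00101⟩ - 1/2|00111⟩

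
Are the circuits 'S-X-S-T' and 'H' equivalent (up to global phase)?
No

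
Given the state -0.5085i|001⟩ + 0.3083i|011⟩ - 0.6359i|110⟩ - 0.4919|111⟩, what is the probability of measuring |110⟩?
0.4044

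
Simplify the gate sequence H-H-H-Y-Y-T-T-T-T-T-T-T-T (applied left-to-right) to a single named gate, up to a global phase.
H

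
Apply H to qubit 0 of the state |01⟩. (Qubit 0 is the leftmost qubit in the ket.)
1/√2|01⟩ + 1/√2|11⟩

H on qubit 0 mixes each pair of kets that differ only in qubit 0: amplitudes (a, b) of (|…0…⟩, |…1…⟩) become ((a + b)/√2, (a − b)/√2). Kets absent from the input have amplitude 0.
(|01⟩, |11⟩): (a, b) = (1, 0) → (1/√2, 1/√2)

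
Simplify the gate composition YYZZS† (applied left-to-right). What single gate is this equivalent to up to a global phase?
S†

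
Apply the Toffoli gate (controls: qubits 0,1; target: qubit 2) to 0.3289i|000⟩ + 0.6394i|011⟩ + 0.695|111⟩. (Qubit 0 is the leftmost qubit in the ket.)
0.3289i|000⟩ + 0.6394i|011⟩ + 0.695|110⟩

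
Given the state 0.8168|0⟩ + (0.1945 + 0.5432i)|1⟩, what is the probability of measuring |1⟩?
0.3329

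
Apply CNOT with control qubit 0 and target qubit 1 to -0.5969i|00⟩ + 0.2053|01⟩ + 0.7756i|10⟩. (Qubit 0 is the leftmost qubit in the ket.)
-0.5969i|00⟩ + 0.2053|01⟩ + 0.7756i|11⟩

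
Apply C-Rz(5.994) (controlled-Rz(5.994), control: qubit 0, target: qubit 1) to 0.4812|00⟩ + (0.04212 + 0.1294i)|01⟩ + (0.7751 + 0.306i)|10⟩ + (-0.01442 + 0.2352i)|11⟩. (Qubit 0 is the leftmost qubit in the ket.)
0.4812|00⟩ + (0.04212 + 0.1294i)|01⟩ + (-0.7229 - 0.4145i)|10⟩ + (-0.01962 - 0.2348i)|11⟩

C-Rz(5.994) leaves the control-|0⟩ kets |00⟩, |01⟩ unchanged and applies Rz(5.994) to qubit 1 on the control-|1⟩ pair (|10⟩, |11⟩).
Rz(5.994) = [[e^(−iθ/2), 0], [0, e^(iθ/2)]] with e^(±iθ/2) = cos(θ/2) ± i·sin(θ/2); θ = 5.994, cos(θ/2) ≈ -0.989565, sin(θ/2) ≈ 0.144089.
With a = amp(|10⟩) = (0.7751 + 0.306i) and b = amp(|11⟩) = (-0.01442 + 0.2352i):
new amp(|10⟩) = (-0.989565 - 0.144089i)·a = (-0.7229 - 0.4145i)
new amp(|11⟩) = (-0.989565 + 0.144089i)·b = (-0.01962 - 0.2348i)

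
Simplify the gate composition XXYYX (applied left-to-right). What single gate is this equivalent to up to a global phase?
X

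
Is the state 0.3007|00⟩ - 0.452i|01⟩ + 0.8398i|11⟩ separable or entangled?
Entangled

Writing the state as a|00⟩ + b|01⟩ + c|10⟩ + d|11⟩, it is a product state iff ad − bc = 0.
Here (a, b, c, d) = (0.3007, -0.452i, 0, 0.8398i): ad − bc = (0.3007)(0.8398i) − (-0.452i)(0) = 0.2525i ≠ 0, so the state is entangled.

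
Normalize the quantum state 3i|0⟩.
i|0⟩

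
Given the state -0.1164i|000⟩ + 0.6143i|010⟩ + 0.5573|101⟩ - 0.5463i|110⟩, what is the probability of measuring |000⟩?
0.01355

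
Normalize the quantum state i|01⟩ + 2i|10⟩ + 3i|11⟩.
0.2673i|01⟩ + 0.5345i|10⟩ + 0.8018i|11⟩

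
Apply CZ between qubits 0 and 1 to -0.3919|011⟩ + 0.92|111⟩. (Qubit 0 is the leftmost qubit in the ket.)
-0.3919|011⟩ - 0.92|111⟩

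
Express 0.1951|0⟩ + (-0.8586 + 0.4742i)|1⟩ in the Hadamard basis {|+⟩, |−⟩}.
(-0.4692 + 0.3353i)|+⟩ + (0.7451 - 0.3353i)|−⟩

With |ψ⟩ = α|0⟩ + β|1⟩, the Hadamard-basis coefficients are ⟨+|ψ⟩ = (α + β)/√2 and ⟨−|ψ⟩ = (α − β)/√2.
Here α = 0.1951, β = (-0.8586 + 0.4742i): (α + β)/√2 = (-0.4692 + 0.3353i), (α − β)/√2 = (0.7451 - 0.3353i).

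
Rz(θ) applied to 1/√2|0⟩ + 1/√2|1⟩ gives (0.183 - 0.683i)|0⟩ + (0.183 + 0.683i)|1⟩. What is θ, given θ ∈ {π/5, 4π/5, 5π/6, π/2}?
5π/6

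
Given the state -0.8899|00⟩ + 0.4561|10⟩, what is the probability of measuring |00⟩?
0.7919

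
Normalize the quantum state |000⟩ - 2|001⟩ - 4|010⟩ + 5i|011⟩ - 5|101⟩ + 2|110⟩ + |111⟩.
0.1147|000⟩ - 0.2294|001⟩ - 0.4588|010⟩ + 0.5735i|011⟩ - 0.5735|101⟩ + 0.2294|110⟩ + 0.1147|111⟩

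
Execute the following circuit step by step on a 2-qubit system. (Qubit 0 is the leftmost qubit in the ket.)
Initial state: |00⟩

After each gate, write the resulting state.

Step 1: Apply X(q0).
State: |10⟩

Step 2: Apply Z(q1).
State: |10⟩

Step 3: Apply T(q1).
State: |10⟩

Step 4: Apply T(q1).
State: |10⟩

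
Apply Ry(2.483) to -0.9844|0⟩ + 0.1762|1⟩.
-0.4851|0⟩ - 0.8745|1⟩

Ry(2.483) = [[cos(θ/2), −sin(θ/2)], [sin(θ/2), cos(θ/2)]]; θ = 2.483, cos(θ/2) ≈ 0.323377, sin(θ/2) ≈ 0.94627.
With a = amp(|0⟩) = -0.9844 and b = amp(|1⟩) = 0.1762:
new amp(|0⟩) = (0.323377)·a + (-0.94627)·b = -0.4851
new amp(|1⟩) = (0.94627)·a + (0.323377)·b = -0.8745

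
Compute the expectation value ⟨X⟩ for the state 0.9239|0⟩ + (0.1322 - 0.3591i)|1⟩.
0.2443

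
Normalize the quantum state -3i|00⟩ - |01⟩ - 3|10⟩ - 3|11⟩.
-0.5669i|00⟩ - 0.189|01⟩ - 0.5669|10⟩ - 0.5669|11⟩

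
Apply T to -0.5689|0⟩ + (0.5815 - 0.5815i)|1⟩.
-0.5689|0⟩ + 0.8224|1⟩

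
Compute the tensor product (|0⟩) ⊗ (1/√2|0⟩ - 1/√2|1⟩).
1/√2|00⟩ - 1/√2|01⟩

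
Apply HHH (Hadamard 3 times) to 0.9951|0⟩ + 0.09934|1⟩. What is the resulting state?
0.7739|0⟩ + 0.6334|1⟩

H² = I, so H^3 = H: a single Hadamard. With (a, b) = (0.9951, 0.09934), H gives ((a + b)/√2, (a − b)/√2) = (0.7739, 0.6334).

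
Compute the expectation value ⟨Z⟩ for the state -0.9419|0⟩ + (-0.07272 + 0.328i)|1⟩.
0.7743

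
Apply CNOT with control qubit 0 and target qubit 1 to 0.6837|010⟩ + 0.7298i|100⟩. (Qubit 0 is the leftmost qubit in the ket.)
0.6837|010⟩ + 0.7298i|110⟩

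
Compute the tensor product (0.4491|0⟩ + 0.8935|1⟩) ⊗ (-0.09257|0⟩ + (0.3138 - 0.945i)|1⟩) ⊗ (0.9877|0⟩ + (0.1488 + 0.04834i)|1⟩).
-0.04106|000⟩ + (-0.006186 - 0.00201i)|001⟩ + (0.1392 - 0.4192i)|010⟩ + (0.04149 - 0.05634i)|011⟩ - 0.08169|100⟩ + (-0.01231 - 0.003998i)|101⟩ + (0.2769 - 0.834i)|110⟩ + (0.08254 - 0.1121i)|111⟩

amp(|b₁b₂…⟩) = product of the factor amplitudes for bits b₁, b₂, …; only kets whose every factor amplitude is nonzero survive.
|000⟩: (0.4491)(-0.09257)(0.9877) = -0.04106
|001⟩: (0.4491)(-0.09257)(0.1488 + 0.04834i) = (-0.006186 - 0.00201i)
|010⟩: (0.4491)(0.3138 - 0.945i)(0.9877) = (0.1392 - 0.4192i)
|011⟩: (0.4491)(0.3138 - 0.945i)(0.1488 + 0.04834i) = (0.04149 - 0.05634i)
|100⟩: (0.8935)(-0.09257)(0.9877) = -0.08169
|101⟩: (0.8935)(-0.09257)(0.1488 + 0.04834i) = (-0.01231 - 0.003998i)
|110⟩: (0.8935)(0.3138 - 0.945i)(0.9877) = (0.2769 - 0.834i)
|111⟩: (0.8935)(0.3138 - 0.945i)(0.1488 + 0.04834i) = (0.08254 - 0.1121i)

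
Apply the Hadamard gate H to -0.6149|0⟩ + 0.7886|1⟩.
0.1228|0⟩ - 0.9924|1⟩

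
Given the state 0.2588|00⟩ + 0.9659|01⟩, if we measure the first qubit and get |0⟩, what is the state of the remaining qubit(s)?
0.2588|0⟩ + 0.9659|1⟩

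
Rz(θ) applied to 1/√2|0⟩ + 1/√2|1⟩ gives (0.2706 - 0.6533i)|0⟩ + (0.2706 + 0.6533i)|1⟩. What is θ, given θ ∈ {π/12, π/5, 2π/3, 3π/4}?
3π/4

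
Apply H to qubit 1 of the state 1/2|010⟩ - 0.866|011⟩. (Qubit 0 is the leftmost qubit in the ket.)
1/√8|000⟩ - 0.6124|001⟩ - 1/√8|010⟩ + 0.6124|011⟩

H on qubit 1 mixes each pair of kets that differ only in qubit 1: amplitudes (a, b) of (|…0…⟩, |…1…⟩) become ((a + b)/√2, (a − b)/√2). Kets absent from the input have amplitude 0.
(|000⟩, |010⟩): (a, b) = (0, 1/2) → (1/√8, -1/√8)
(|001⟩, |011⟩): (a, b) = (0, -0.866) → (-0.6124, 0.6124)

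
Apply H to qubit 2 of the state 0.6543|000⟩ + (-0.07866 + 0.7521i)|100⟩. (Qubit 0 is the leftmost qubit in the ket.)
0.4627|000⟩ + 0.4627|001⟩ + (-0.05562 + 0.5318i)|100⟩ + (-0.05562 + 0.5318i)|101⟩

H on qubit 2 mixes each pair of kets that differ only in qubit 2: amplitudes (a, b) of (|…0…⟩, |…1…⟩) become ((a + b)/√2, (a − b)/√2). Kets absent from the input have amplitude 0.
(|000⟩, |001⟩): (a, b) = (0.6543, 0) → (0.4627, 0.4627)
(|100⟩, |101⟩): (a, b) = ((-0.07866 + 0.7521i), 0) → ((-0.05562 + 0.5318i), (-0.05562 + 0.5318i))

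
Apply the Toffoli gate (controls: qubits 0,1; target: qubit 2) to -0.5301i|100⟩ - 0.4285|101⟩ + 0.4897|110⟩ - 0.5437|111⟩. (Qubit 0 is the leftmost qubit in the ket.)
-0.5301i|100⟩ - 0.4285|101⟩ - 0.5437|110⟩ + 0.4897|111⟩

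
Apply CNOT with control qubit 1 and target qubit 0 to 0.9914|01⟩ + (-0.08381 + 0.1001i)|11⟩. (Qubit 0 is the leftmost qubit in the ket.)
(-0.08381 + 0.1001i)|01⟩ + 0.9914|11⟩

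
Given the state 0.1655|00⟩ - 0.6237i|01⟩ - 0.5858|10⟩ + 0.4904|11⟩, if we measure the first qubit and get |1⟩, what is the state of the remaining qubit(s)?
-0.7668|0⟩ + 0.6419|1⟩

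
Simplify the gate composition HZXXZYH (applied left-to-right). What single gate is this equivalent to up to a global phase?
Y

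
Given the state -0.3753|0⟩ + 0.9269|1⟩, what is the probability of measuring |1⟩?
0.8591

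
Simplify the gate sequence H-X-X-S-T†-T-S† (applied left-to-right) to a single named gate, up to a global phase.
H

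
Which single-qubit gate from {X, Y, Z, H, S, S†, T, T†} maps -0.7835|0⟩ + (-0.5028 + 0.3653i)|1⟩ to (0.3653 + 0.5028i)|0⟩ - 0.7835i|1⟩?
Y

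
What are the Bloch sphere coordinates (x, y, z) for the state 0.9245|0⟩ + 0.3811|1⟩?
(0.7047, 0, 0.7095)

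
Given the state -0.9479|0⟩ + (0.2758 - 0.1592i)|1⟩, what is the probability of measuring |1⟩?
0.1014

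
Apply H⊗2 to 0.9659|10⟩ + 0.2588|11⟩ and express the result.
0.6124|00⟩ + 0.3536|01⟩ - 0.6124|10⟩ - 0.3536|11⟩

H⊗2 gives amp(|y⟩) = (1/2) Σ_x (−1)^(x·y) amp(|x⟩), where x·y is the number of positions in which both x and y have a 1.
|00⟩: (0.9659 + 0.2588)/2 = 0.6124
|01⟩: (0.9659 - 0.2588)/2 = 0.3536
|10⟩: (-0.9659 - 0.2588)/2 = -0.6124
|11⟩: (-0.9659 + 0.2588)/2 = -0.3536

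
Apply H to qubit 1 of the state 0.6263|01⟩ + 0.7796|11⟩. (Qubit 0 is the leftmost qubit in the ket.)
0.4429|00⟩ - 0.4429|01⟩ + 0.5513|10⟩ - 0.5513|11⟩

H on qubit 1 mixes each pair of kets that differ only in qubit 1: amplitudes (a, b) of (|…0…⟩, |…1…⟩) become ((a + b)/√2, (a − b)/√2). Kets absent from the input have amplitude 0.
(|00⟩, |01⟩): (a, b) = (0, 0.6263) → (0.4429, -0.4429)
(|10⟩, |11⟩): (a, b) = (0, 0.7796) → (0.5513, -0.5513)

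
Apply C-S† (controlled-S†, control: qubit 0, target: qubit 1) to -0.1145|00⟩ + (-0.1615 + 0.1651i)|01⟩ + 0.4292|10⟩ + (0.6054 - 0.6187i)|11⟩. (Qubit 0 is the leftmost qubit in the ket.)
-0.1145|00⟩ + (-0.1615 + 0.1651i)|01⟩ + 0.4292|10⟩ + (-0.6187 - 0.6054i)|11⟩

C-S† leaves the control-|0⟩ kets |00⟩, |01⟩ unchanged and applies S† to qubit 1 on the control-|1⟩ pair (|10⟩, |11⟩).
S† = [[1, 0], [0, -i]].
With a = amp(|10⟩) = 0.4292 and b = amp(|11⟩) = (0.6054 - 0.6187i):
new amp(|10⟩) = (1)·a = 0.4292
new amp(|11⟩) = (-i)·b = (-0.6187 - 0.6054i)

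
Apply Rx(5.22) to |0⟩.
-0.862|0⟩ - 0.5069i|1⟩

Rx(5.22) = [[cos(θ/2), −i·sin(θ/2)], [−i·sin(θ/2), cos(θ/2)]]; θ = 5.22, cos(θ/2) ≈ -0.862001, sin(θ/2) ≈ 0.506907.
With a = amp(|0⟩) = 1 and b = amp(|1⟩) = 0:
new amp(|0⟩) = (-0.862001)·a + (-0.506907i)·b = -0.862
new amp(|1⟩) = (-0.506907i)·a + (-0.862001)·b = -0.5069i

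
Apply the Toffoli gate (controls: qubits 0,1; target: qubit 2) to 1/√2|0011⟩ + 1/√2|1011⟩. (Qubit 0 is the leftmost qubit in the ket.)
1/√2|0011⟩ + 1/√2|1011⟩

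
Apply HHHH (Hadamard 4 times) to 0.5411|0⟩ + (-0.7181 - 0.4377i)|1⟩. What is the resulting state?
0.5411|0⟩ + (-0.7181 - 0.4377i)|1⟩

H² = I, so an even number of Hadamards cancels: H^4 = I and the state is unchanged.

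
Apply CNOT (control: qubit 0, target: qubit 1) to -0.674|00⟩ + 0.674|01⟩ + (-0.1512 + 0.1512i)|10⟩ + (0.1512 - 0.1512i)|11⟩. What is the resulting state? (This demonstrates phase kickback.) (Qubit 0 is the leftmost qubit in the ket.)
-0.674|00⟩ + 0.674|01⟩ + (0.1512 - 0.1512i)|10⟩ + (-0.1512 + 0.1512i)|11⟩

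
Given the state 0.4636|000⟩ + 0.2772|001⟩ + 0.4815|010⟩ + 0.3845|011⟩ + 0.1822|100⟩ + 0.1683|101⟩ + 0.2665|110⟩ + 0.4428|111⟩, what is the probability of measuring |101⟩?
0.02832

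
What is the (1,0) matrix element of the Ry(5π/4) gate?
0.9239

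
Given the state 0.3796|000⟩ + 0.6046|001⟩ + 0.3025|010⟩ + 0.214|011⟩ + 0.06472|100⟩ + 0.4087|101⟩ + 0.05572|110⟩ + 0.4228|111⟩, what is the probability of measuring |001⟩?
0.3655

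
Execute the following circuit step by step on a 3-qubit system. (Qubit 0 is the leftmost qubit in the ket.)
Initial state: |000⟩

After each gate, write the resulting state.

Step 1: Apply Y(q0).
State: i|100⟩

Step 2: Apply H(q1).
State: (1/√2)i|100⟩ + (1/√2)i|110⟩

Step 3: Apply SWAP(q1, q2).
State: (1/√2)i|100⟩ + (1/√2)i|101⟩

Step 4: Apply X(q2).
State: (1/√2)i|100⟩ + (1/√2)i|101⟩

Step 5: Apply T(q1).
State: (1/√2)i|100⟩ + (1/√2)i|101⟩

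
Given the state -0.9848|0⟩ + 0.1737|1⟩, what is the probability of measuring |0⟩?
0.9698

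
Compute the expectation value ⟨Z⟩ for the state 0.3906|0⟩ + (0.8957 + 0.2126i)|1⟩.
-0.6949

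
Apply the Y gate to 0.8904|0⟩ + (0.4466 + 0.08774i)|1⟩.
(0.08774 - 0.4466i)|0⟩ + 0.8904i|1⟩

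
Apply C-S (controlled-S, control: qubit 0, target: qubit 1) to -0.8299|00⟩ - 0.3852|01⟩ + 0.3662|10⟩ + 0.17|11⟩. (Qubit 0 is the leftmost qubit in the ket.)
-0.8299|00⟩ - 0.3852|01⟩ + 0.3662|10⟩ + 0.17i|11⟩

C-S leaves the control-|0⟩ kets |00⟩, |01⟩ unchanged and applies S to qubit 1 on the control-|1⟩ pair (|10⟩, |11⟩).
S = [[1, 0], [0, i]].
With a = amp(|10⟩) = 0.3662 and b = amp(|11⟩) = 0.17:
new amp(|10⟩) = (1)·a = 0.3662
new amp(|11⟩) = (i)·b = 0.17i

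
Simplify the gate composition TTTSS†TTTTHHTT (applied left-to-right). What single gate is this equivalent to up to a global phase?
T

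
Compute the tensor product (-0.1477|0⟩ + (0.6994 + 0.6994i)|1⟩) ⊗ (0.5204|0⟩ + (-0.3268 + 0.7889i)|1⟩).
-0.07686|00⟩ + (0.04827 - 0.1165i)|01⟩ + (0.364 + 0.364i)|10⟩ + (-0.7803 + 0.3232i)|11⟩

amp(|b₁b₂…⟩) = product of the factor amplitudes for bits b₁, b₂, …; only kets whose every factor amplitude is nonzero survive.
|00⟩: (-0.1477)(0.5204) = -0.07686
|01⟩: (-0.1477)(-0.3268 + 0.7889i) = (0.04827 - 0.1165i)
|10⟩: (0.6994 + 0.6994i)(0.5204) = (0.364 + 0.364i)
|11⟩: (0.6994 + 0.6994i)(-0.3268 + 0.7889i) = (-0.7803 + 0.3232i)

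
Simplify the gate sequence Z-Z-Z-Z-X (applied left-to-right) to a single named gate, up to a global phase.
X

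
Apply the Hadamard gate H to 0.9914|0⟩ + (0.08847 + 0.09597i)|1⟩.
(0.7636 + 0.06786i)|0⟩ + (0.6385 - 0.06786i)|1⟩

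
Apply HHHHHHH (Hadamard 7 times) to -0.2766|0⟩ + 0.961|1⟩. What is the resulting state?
0.4839|0⟩ - 0.8751|1⟩

H² = I, so H^7 = H: a single Hadamard. With (a, b) = (-0.2766, 0.961), H gives ((a + b)/√2, (a − b)/√2) = (0.4839, -0.8751).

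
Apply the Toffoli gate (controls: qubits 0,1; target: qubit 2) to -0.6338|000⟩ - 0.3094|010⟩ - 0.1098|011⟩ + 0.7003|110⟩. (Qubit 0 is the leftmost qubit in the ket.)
-0.6338|000⟩ - 0.3094|010⟩ - 0.1098|011⟩ + 0.7003|111⟩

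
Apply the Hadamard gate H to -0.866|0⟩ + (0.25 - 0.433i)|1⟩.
(-0.4356 - 0.3062i)|0⟩ + (-0.7891 + 0.3062i)|1⟩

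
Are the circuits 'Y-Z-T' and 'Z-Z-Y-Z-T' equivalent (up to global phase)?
Yes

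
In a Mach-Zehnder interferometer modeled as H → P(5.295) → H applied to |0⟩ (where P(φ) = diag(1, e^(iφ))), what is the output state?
(0.7751 - 0.4175i)|0⟩ + (0.2249 + 0.4175i)|1⟩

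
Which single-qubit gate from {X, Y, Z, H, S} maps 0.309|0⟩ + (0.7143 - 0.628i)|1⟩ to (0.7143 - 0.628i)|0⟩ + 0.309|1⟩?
X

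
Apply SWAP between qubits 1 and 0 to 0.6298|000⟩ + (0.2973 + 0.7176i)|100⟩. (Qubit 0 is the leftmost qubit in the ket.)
0.6298|000⟩ + (0.2973 + 0.7176i)|010⟩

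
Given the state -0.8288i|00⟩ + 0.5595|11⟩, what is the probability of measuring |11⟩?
0.313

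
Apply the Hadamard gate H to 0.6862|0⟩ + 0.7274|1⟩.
0.9996|0⟩ - 0.02913|1⟩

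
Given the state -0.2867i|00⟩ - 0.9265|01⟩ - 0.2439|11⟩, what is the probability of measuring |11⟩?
0.05949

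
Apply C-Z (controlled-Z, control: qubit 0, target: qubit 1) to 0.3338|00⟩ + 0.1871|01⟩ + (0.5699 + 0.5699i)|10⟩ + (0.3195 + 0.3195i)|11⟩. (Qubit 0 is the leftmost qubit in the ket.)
0.3338|00⟩ + 0.1871|01⟩ + (0.5699 + 0.5699i)|10⟩ + (-0.3195 - 0.3195i)|11⟩

C-Z leaves the control-|0⟩ kets |00⟩, |01⟩ unchanged and applies Z to qubit 1 on the control-|1⟩ pair (|10⟩, |11⟩).
Z = [[1, 0], [0, -1]].
With a = amp(|10⟩) = (0.5699 + 0.5699i) and b = amp(|11⟩) = (0.3195 + 0.3195i):
new amp(|10⟩) = (1)·a = (0.5699 + 0.5699i)
new amp(|11⟩) = (-1)·b = (-0.3195 - 0.3195i)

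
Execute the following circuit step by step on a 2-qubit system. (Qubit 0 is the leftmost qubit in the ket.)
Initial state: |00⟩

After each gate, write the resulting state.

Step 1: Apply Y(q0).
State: i|10⟩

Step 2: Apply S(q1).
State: i|10⟩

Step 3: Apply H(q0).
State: (1/√2)i|00⟩ - (1/√2)i|10⟩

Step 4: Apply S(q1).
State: (1/√2)i|00⟩ - (1/√2)i|10⟩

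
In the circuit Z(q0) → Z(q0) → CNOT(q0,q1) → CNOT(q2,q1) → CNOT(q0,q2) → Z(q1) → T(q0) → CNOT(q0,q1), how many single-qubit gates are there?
4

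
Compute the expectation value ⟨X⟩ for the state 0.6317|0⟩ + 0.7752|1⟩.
0.9794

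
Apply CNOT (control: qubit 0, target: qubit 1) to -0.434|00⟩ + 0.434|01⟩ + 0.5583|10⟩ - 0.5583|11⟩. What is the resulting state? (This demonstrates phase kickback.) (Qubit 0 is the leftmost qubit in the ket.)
-0.434|00⟩ + 0.434|01⟩ - 0.5583|10⟩ + 0.5583|11⟩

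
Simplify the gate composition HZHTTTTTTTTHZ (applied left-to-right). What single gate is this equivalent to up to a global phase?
H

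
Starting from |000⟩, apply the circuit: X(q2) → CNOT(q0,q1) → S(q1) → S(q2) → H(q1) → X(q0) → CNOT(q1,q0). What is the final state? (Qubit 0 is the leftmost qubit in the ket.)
(1/√2)i|011⟩ + (1/√2)i|101⟩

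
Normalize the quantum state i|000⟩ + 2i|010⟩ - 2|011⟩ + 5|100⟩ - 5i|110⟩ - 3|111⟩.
0.1213i|000⟩ + 0.2425i|010⟩ - 0.2425|011⟩ + 0.6063|100⟩ - 0.6063i|110⟩ - 0.3638|111⟩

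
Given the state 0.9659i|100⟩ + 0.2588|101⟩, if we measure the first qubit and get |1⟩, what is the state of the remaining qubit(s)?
0.9659i|00⟩ + 0.2588|01⟩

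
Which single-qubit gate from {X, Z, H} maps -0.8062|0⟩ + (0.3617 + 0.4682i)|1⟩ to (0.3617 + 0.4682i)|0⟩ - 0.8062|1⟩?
X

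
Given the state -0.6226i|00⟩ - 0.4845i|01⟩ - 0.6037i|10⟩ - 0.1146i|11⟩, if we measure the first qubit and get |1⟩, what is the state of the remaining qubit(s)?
-0.9825i|0⟩ - 0.1865i|1⟩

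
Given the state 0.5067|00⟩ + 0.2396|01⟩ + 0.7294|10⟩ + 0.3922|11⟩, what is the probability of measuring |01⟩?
0.05741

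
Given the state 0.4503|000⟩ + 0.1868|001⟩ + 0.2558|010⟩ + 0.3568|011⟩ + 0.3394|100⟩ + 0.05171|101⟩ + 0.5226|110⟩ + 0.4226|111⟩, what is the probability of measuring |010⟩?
0.06543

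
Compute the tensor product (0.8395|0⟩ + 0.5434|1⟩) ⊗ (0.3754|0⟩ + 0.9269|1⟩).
0.3151|00⟩ + 0.7781|01⟩ + 0.204|10⟩ + 0.5037|11⟩

amp(|b₁b₂…⟩) = product of the factor amplitudes for bits b₁, b₂, …; only kets whose every factor amplitude is nonzero survive.
|00⟩: (0.8395)(0.3754) = 0.3151
|01⟩: (0.8395)(0.9269) = 0.7781
|10⟩: (0.5434)(0.3754) = 0.204
|11⟩: (0.5434)(0.9269) = 0.5037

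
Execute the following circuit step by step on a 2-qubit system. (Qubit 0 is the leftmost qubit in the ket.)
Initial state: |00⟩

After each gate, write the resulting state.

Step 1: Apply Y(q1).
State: i|01⟩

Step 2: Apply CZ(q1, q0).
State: i|01⟩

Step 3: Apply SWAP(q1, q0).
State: i|10⟩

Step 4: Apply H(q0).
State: (1/√2)i|00⟩ - (1/√2)i|10⟩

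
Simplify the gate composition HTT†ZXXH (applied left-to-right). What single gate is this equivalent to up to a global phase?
X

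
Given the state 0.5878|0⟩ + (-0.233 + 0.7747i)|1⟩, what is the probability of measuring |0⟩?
0.3455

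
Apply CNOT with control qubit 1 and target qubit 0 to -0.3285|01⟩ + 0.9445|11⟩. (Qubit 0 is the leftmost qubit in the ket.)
0.9445|01⟩ - 0.3285|11⟩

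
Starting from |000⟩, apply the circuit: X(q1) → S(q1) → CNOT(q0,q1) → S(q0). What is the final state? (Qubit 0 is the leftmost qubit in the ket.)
i|010⟩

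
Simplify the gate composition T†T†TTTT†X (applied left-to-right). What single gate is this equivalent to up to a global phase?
X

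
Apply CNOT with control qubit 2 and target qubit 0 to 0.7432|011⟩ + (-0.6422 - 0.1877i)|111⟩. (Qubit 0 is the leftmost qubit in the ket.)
(-0.6422 - 0.1877i)|011⟩ + 0.7432|111⟩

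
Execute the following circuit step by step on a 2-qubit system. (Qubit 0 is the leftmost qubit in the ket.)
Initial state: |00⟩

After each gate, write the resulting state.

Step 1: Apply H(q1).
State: 1/√2|00⟩ + 1/√2|01⟩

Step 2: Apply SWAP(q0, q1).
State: 1/√2|00⟩ + 1/√2|10⟩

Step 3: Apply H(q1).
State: 1/2|00⟩ + 1/2|01⟩ + 1/2|10⟩ + 1/2|11⟩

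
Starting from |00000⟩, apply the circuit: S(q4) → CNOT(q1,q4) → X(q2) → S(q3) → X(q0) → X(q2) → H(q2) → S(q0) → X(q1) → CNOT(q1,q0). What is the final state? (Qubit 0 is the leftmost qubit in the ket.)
(1/√2)i|01000⟩ + (1/√2)i|01100⟩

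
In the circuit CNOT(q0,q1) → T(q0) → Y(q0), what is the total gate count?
3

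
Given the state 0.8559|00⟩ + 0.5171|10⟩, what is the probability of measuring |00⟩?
0.7326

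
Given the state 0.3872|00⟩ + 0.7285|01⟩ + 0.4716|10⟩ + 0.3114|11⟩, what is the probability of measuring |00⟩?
0.1499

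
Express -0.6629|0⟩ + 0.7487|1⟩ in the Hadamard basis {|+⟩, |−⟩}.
0.06067|+⟩ - 0.9982|−⟩

With |ψ⟩ = α|0⟩ + β|1⟩, the Hadamard-basis coefficients are ⟨+|ψ⟩ = (α + β)/√2 and ⟨−|ψ⟩ = (α − β)/√2.
Here α = -0.6629, β = 0.7487: (α + β)/√2 = 0.06067, (α − β)/√2 = -0.9982.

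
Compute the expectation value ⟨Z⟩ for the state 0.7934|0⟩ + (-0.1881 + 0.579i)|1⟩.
0.2589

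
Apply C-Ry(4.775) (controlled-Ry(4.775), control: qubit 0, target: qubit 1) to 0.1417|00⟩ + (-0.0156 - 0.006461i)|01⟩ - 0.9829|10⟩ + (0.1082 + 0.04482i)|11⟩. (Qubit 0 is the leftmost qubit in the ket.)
0.1417|00⟩ + (-0.0156 - 0.006461i)|01⟩ + (0.6424 - 0.03069i)|10⟩ + (-0.7518 - 0.03267i)|11⟩

C-Ry(4.775) leaves the control-|0⟩ kets |00⟩, |01⟩ unchanged and applies Ry(4.775) to qubit 1 on the control-|1⟩ pair (|10⟩, |11⟩).
Ry(4.775) = [[cos(θ/2), −sin(θ/2)], [sin(θ/2), cos(θ/2)]]; θ = 4.775, cos(θ/2) ≈ -0.728893, sin(θ/2) ≈ 0.684628.
With a = amp(|10⟩) = -0.9829 and b = amp(|11⟩) = (0.1082 + 0.04482i):
new amp(|10⟩) = (-0.728893)·a + (-0.684628)·b = (0.6424 - 0.03069i)
new amp(|11⟩) = (0.684628)·a + (-0.728893)·b = (-0.7518 - 0.03267i)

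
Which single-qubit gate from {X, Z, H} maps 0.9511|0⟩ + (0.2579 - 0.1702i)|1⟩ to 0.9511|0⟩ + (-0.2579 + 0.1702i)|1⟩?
Z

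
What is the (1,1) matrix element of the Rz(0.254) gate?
(0.9919 + 0.1267i)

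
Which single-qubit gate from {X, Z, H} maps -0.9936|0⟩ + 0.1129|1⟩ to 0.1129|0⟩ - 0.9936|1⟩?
X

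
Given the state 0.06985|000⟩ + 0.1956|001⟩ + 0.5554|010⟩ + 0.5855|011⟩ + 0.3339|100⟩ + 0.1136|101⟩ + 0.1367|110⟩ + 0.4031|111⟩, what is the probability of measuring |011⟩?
0.3428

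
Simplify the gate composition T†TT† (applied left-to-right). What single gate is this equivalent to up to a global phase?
T†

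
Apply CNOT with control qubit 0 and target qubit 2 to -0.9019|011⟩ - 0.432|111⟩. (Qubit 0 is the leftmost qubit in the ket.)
-0.9019|011⟩ - 0.432|110⟩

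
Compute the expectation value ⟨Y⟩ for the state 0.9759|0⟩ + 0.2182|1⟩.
0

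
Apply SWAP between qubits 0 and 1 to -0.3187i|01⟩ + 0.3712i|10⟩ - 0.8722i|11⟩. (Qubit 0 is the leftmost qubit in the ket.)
0.3712i|01⟩ - 0.3187i|10⟩ - 0.8722i|11⟩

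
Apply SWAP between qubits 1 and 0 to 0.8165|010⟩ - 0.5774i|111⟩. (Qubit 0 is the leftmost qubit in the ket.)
0.8165|100⟩ - 0.5774i|111⟩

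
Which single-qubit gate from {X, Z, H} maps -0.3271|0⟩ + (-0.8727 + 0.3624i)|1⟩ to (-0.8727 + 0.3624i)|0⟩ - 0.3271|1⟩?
X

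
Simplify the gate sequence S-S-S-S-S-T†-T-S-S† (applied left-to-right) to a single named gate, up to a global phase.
S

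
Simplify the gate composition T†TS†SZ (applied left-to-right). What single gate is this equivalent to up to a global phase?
Z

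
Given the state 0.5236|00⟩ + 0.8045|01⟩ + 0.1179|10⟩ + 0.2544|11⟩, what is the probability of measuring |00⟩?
0.2742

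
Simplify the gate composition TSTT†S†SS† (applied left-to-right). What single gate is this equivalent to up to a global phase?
T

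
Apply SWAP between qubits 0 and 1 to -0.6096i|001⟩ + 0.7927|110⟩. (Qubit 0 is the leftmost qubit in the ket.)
-0.6096i|001⟩ + 0.7927|110⟩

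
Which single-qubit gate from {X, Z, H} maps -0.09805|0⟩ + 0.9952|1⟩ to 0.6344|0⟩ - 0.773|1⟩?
H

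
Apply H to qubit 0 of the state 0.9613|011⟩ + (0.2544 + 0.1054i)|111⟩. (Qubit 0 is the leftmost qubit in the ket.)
(0.8596 + 0.07453i)|011⟩ + (0.4999 - 0.07453i)|111⟩

H on qubit 0 mixes each pair of kets that differ only in qubit 0: amplitudes (a, b) of (|…0…⟩, |…1…⟩) become ((a + b)/√2, (a − b)/√2). Kets absent from the input have amplitude 0.
(|011⟩, |111⟩): (a, b) = (0.9613, (0.2544 + 0.1054i)) → ((0.8596 + 0.07453i), (0.4999 - 0.07453i))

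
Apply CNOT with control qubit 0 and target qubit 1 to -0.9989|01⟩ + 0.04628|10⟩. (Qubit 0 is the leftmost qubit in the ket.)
-0.9989|01⟩ + 0.04628|11⟩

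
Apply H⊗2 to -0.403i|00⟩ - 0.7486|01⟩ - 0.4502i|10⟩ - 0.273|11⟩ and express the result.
(-0.5108 - 0.4266i)|00⟩ + (0.5108 - 0.4266i)|01⟩ + (-0.2378 + 0.0236i)|10⟩ + (0.2378 + 0.0236i)|11⟩

H⊗2 gives amp(|y⟩) = (1/2) Σ_x (−1)^(x·y) amp(|x⟩), where x·y is the number of positions in which both x and y have a 1.
|00⟩: (-0.403i - 0.7486 - 0.4502i - 0.273)/2 = (-0.5108 - 0.4266i)
|01⟩: (-0.403i + 0.7486 - 0.4502i + 0.273)/2 = (0.5108 - 0.4266i)
|10⟩: (-0.403i - 0.7486 + 0.4502i + 0.273)/2 = (-0.2378 + 0.0236i)
|11⟩: (-0.403i + 0.7486 + 0.4502i - 0.273)/2 = (0.2378 + 0.0236i)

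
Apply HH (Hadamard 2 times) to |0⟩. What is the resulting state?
|0⟩

H² = I, so an even number of Hadamards cancels: H^2 = I and the state is unchanged.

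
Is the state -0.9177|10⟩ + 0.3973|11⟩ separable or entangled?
Separable

Writing the state as a|00⟩ + b|01⟩ + c|10⟩ + d|11⟩, it is a product state iff ad − bc = 0.
Here (a, b, c, d) = (0, 0, -0.9177, 0.3973): ad − bc = (0)(0.3973) − (0)(-0.9177) = 0, so the state is separable.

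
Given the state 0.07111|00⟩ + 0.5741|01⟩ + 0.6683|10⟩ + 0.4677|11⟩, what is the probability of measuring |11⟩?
0.2187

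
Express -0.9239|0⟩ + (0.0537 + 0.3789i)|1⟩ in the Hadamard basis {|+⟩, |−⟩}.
(-0.6153 + 0.2679i)|+⟩ + (-0.6913 - 0.2679i)|−⟩

With |ψ⟩ = α|0⟩ + β|1⟩, the Hadamard-basis coefficients are ⟨+|ψ⟩ = (α + β)/√2 and ⟨−|ψ⟩ = (α − β)/√2.
Here α = -0.9239, β = (0.0537 + 0.3789i): (α + β)/√2 = (-0.6153 + 0.2679i), (α − β)/√2 = (-0.6913 - 0.2679i).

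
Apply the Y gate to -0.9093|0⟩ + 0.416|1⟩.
-0.416i|0⟩ - 0.9093i|1⟩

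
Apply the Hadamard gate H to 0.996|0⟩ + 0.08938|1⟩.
0.7675|0⟩ + 0.6411|1⟩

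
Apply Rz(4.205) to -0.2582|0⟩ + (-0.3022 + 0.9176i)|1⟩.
(0.1309 + 0.2226i)|0⟩ + (-0.6377 - 0.7257i)|1⟩

Rz(4.205) = [[e^(−iθ/2), 0], [0, e^(iθ/2)]] with e^(±iθ/2) = cos(θ/2) ± i·sin(θ/2); θ = 4.205, cos(θ/2) ≈ -0.507003, sin(θ/2) ≈ 0.861945.
With a = amp(|0⟩) = -0.2582 and b = amp(|1⟩) = (-0.3022 + 0.9176i):
new amp(|0⟩) = (-0.507003 - 0.861945i)·a = (0.1309 + 0.2226i)
new amp(|1⟩) = (-0.507003 + 0.861945i)·b = (-0.6377 - 0.7257i)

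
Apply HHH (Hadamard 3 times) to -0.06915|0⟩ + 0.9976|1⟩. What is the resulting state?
0.6565|0⟩ - 0.7543|1⟩

H² = I, so H^3 = H: a single Hadamard. With (a, b) = (-0.06915, 0.9976), H gives ((a + b)/√2, (a − b)/√2) = (0.6565, -0.7543).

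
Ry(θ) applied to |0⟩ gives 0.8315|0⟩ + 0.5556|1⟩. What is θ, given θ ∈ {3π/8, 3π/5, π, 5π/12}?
3π/8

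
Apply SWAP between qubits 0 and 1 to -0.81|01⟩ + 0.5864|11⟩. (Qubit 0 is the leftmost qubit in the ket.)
-0.81|10⟩ + 0.5864|11⟩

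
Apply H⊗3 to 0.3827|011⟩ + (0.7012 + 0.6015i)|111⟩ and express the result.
(0.3832 + 0.2127i)|000⟩ + (-0.3832 - 0.2127i)|001⟩ + (-0.3832 - 0.2127i)|010⟩ + (0.3832 + 0.2127i)|011⟩ + (-0.1126 - 0.2127i)|100⟩ + (0.1126 + 0.2127i)|101⟩ + (0.1126 + 0.2127i)|110⟩ + (-0.1126 - 0.2127i)|111⟩

H⊗3 gives amp(|y⟩) = (1/2√2) Σ_x (−1)^(x·y) amp(|x⟩), where x·y is the number of positions in which both x and y have a 1.
|000⟩: (0.3827 + (0.7012 + 0.6015i))/(2√2) = (0.3832 + 0.2127i)
|001⟩: (-0.3827 - (0.7012 + 0.6015i))/(2√2) = (-0.3832 - 0.2127i)
|010⟩: (-0.3827 - (0.7012 + 0.6015i))/(2√2) = (-0.3832 - 0.2127i)
|011⟩: (0.3827 + (0.7012 + 0.6015i))/(2√2) = (0.3832 + 0.2127i)
|100⟩: (0.3827 - (0.7012 + 0.6015i))/(2√2) = (-0.1126 - 0.2127i)
|101⟩: (-0.3827 + (0.7012 + 0.6015i))/(2√2) = (0.1126 + 0.2127i)
|110⟩: (-0.3827 + (0.7012 + 0.6015i))/(2√2) = (0.1126 + 0.2127i)
|111⟩: (0.3827 - (0.7012 + 0.6015i))/(2√2) = (-0.1126 - 0.2127i)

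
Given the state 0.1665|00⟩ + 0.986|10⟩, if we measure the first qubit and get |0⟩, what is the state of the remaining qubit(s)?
|0⟩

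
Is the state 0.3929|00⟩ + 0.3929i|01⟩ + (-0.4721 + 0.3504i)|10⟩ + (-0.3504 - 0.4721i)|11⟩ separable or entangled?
Separable

Writing the state as a|00⟩ + b|01⟩ + c|10⟩ + d|11⟩, it is a product state iff ad − bc = 0.
Here (a, b, c, d) = (0.3929, 0.3929i, (-0.4721 + 0.3504i), (-0.3504 - 0.4721i)): ad − bc = (0.3929)(-0.3504 - 0.4721i) − (0.3929i)(-0.4721 + 0.3504i) = 0, so the state is separable.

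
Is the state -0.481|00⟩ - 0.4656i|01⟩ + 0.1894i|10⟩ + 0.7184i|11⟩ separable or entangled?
Entangled

Writing the state as a|00⟩ + b|01⟩ + c|10⟩ + d|11⟩, it is a product state iff ad − bc = 0.
Here (a, b, c, d) = (-0.481, -0.4656i, 0.1894i, 0.7184i): ad − bc = (-0.481)(0.7184i) − (-0.4656i)(0.1894i) = (-0.08818 - 0.3456i) ≠ 0, so the state is entangled.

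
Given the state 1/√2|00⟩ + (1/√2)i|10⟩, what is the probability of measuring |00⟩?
1/2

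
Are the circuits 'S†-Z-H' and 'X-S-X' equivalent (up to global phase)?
No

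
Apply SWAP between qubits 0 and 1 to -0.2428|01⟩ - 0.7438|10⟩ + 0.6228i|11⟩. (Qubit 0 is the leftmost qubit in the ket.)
-0.7438|01⟩ - 0.2428|10⟩ + 0.6228i|11⟩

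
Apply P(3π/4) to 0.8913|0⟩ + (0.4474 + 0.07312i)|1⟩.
0.8913|0⟩ + (-0.3681 + 0.2647i)|1⟩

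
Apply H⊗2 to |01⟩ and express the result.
1/2|00⟩ - 1/2|01⟩ + 1/2|10⟩ - 1/2|11⟩

H⊗2 gives amp(|y⟩) = (1/2) Σ_x (−1)^(x·y) amp(|x⟩), where x·y is the number of positions in which both x and y have a 1.
|00⟩: (1)/2 = 1/2
|01⟩: (-1)/2 = -1/2
|10⟩: (1)/2 = 1/2
|11⟩: (-1)/2 = -1/2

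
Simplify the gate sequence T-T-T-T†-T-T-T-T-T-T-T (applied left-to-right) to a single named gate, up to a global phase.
T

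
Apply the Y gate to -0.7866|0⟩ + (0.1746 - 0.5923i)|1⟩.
(-0.5923 - 0.1746i)|0⟩ - 0.7866i|1⟩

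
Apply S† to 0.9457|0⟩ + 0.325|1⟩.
0.9457|0⟩ - 0.325i|1⟩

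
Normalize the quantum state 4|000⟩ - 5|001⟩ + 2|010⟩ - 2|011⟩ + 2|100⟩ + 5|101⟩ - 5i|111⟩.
0.3941|000⟩ - 0.4927|001⟩ + 0.1971|010⟩ - 0.1971|011⟩ + 0.1971|100⟩ + 0.4927|101⟩ - 0.4927i|111⟩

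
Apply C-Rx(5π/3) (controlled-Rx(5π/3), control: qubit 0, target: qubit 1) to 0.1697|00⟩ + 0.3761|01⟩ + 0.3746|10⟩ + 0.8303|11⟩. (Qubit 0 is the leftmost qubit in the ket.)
0.1697|00⟩ + 0.3761|01⟩ + (-0.3244 - 0.4152i)|10⟩ + (-0.7191 - 0.1873i)|11⟩

C-Rx(5π/3) leaves the control-|0⟩ kets |00⟩, |01⟩ unchanged and applies Rx(5π/3) to qubit 1 on the control-|1⟩ pair (|10⟩, |11⟩).
Rx(5π/3) = [[cos(θ/2), −i·sin(θ/2)], [−i·sin(θ/2), cos(θ/2)]]; θ = 5π/3, cos(θ/2) ≈ -0.866025, sin(θ/2) ≈ 0.5.
With a = amp(|10⟩) = 0.3746 and b = amp(|11⟩) = 0.8303:
new amp(|10⟩) = (-0.866025)·a + (-0.5i)·b = (-0.3244 - 0.4152i)
new amp(|11⟩) = (-0.5i)·a + (-0.866025)·b = (-0.7191 - 0.1873i)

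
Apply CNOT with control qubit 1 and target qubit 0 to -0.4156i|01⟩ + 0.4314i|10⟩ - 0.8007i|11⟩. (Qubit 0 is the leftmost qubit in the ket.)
-0.8007i|01⟩ + 0.4314i|10⟩ - 0.4156i|11⟩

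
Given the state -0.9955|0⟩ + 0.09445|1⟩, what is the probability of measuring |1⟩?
0.008921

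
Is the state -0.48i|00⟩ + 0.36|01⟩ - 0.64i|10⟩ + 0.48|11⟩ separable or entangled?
Separable

Writing the state as a|00⟩ + b|01⟩ + c|10⟩ + d|11⟩, it is a product state iff ad − bc = 0.
Here (a, b, c, d) = (-0.48i, 0.36, -0.64i, 0.48): ad − bc = (-0.48i)(0.48) − (0.36)(-0.64i) = 0, so the state is separable.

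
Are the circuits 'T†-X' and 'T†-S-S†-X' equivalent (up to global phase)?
Yes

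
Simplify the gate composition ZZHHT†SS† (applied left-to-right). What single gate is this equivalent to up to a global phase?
T†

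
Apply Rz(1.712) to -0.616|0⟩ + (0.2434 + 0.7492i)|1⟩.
(-0.4038 + 0.4652i)|0⟩ + (-0.4063 + 0.6749i)|1⟩

Rz(1.712) = [[e^(−iθ/2), 0], [0, e^(iθ/2)]] with e^(±iθ/2) = cos(θ/2) ± i·sin(θ/2); θ = 1.712, cos(θ/2) ≈ 0.655464, sin(θ/2) ≈ 0.755227.
With a = amp(|0⟩) = -0.616 and b = amp(|1⟩) = (0.2434 + 0.7492i):
new amp(|0⟩) = (0.655464 - 0.755227i)·a = (-0.4038 + 0.4652i)
new amp(|1⟩) = (0.655464 + 0.755227i)·b = (-0.4063 + 0.6749i)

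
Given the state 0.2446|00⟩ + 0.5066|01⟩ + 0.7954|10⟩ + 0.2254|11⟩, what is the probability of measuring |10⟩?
0.6327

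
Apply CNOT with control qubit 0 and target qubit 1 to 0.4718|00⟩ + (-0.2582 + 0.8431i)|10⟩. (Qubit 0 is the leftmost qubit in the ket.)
0.4718|00⟩ + (-0.2582 + 0.8431i)|11⟩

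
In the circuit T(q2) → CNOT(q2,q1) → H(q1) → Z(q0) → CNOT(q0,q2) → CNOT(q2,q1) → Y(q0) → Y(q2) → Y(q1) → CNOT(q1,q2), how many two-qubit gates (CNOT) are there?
4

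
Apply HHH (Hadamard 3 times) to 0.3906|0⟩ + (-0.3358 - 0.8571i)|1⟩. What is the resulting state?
(0.03875 - 0.6061i)|0⟩ + (0.5136 + 0.6061i)|1⟩

H² = I, so H^3 = H: a single Hadamard. With (a, b) = (0.3906, (-0.3358 - 0.8571i)), H gives ((a + b)/√2, (a − b)/√2) = ((0.03875 - 0.6061i), (0.5136 + 0.6061i)).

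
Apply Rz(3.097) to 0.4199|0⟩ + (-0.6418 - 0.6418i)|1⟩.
(0.009361 - 0.4198i)|0⟩ + (0.6273 - 0.6559i)|1⟩

Rz(3.097) = [[e^(−iθ/2), 0], [0, e^(iθ/2)]] with e^(±iθ/2) = cos(θ/2) ± i·sin(θ/2); θ = 3.097, cos(θ/2) ≈ 0.0222945, sin(θ/2) ≈ 0.999751.
With a = amp(|0⟩) = 0.4199 and b = amp(|1⟩) = (-0.6418 - 0.6418i):
new amp(|0⟩) = (0.0222945 - 0.999751i)·a = (0.009361 - 0.4198i)
new amp(|1⟩) = (0.0222945 + 0.999751i)·b = (0.6273 - 0.6559i)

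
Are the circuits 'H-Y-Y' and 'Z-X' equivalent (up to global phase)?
No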